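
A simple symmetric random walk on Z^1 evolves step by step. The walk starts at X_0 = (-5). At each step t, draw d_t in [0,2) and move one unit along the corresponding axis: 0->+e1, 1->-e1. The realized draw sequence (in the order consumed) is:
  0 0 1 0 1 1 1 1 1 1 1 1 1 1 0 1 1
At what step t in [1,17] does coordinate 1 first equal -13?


14

t=0: X=(-5), d=0 → +e1, X_1=(-4)
t=1: X=(-4), d=0 → +e1, X_2=(-3)
t=2: X=(-3), d=1 → -e1, X_3=(-4)
t=3: X=(-4), d=0 → +e1, X_4=(-3)
t=4: X=(-3), d=1 → -e1, X_5=(-4)
t=5: X=(-4), d=1 → -e1, X_6=(-5)
t=6: X=(-5), d=1 → -e1, X_7=(-6)
t=7: X=(-6), d=1 → -e1, X_8=(-7)
t=8: X=(-7), d=1 → -e1, X_9=(-8)
t=9: X=(-8), d=1 → -e1, X_10=(-9)
t=10: X=(-9), d=1 → -e1, X_11=(-10)
t=11: X=(-10), d=1 → -e1, X_12=(-11)
t=12: X=(-11), d=1 → -e1, X_13=(-12)
t=13: X=(-12), d=1 → -e1, X_14=(-13)
t=14: X=(-13), d=0 → +e1, X_15=(-12)
t=15: X=(-12), d=1 → -e1, X_16=(-13)
t=16: X=(-13), d=1 → -e1, X_17=(-14)


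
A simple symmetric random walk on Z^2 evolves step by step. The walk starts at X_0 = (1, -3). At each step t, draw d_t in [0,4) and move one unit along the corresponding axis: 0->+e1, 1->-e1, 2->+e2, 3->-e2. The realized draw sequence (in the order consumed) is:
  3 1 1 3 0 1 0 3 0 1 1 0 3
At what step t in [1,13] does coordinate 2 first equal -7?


13

t=0: X=(1, -3), d=3 → -e2, X_1=(1, -4)
t=1: X=(1, -4), d=1 → -e1, X_2=(0, -4)
t=2: X=(0, -4), d=1 → -e1, X_3=(-1, -4)
t=3: X=(-1, -4), d=3 → -e2, X_4=(-1, -5)
t=4: X=(-1, -5), d=0 → +e1, X_5=(0, -5)
t=5: X=(0, -5), d=1 → -e1, X_6=(-1, -5)
t=6: X=(-1, -5), d=0 → +e1, X_7=(0, -5)
t=7: X=(0, -5), d=3 → -e2, X_8=(0, -6)
t=8: X=(0, -6), d=0 → +e1, X_9=(1, -6)
t=9: X=(1, -6), d=1 → -e1, X_10=(0, -6)
t=10: X=(0, -6), d=1 → -e1, X_11=(-1, -6)
t=11: X=(-1, -6), d=0 → +e1, X_12=(0, -6)
t=12: X=(0, -6), d=3 → -e2, X_13=(0, -7)


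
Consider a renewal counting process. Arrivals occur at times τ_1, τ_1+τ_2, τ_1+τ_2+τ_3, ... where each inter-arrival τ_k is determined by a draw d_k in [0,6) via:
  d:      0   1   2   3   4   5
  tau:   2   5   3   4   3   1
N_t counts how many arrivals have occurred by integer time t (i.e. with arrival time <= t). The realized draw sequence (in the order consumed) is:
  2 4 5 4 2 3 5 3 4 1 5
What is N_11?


4

draw d_1=2: τ_1=3, arrival time A_1=3
draw d_2=4: τ_2=3, arrival time A_2=6
draw d_3=5: τ_3=1, arrival time A_3=7
draw d_4=4: τ_4=3, arrival time A_4=10
draw d_5=2: τ_5=3, arrival time A_5=13
draw d_6=3: τ_6=4, arrival time A_6=17
draw d_7=5: τ_7=1, arrival time A_7=18
draw d_8=3: τ_8=4, arrival time A_8=22
draw d_9=4: τ_9=3, arrival time A_9=25
draw d_10=1: τ_10=5, arrival time A_10=30
draw d_11=5: τ_11=1, arrival time A_11=31
N_t over t=0..11: 0:0 1:0 2:0 3:1 4:1 5:1 6:2 7:3 8:3 9:3 10:4 11:4


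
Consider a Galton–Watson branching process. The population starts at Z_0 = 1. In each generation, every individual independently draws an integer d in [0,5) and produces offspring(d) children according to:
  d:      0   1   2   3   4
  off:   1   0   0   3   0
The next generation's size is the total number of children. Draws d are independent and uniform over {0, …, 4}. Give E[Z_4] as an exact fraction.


256/625

Outcome values over d=0..4: [1, 0, 0, 3, 0]
Σy = 4, Σy² = 10, M = 5
μ = 4/5 = 4/5,  σ² = 10/5 − (4/5)² = 34/25
E[Z_0] = 1
E[Z_1] = 4/5·E[Z_0] = 4/5
E[Z_2] = 4/5·E[Z_1] = 16/25
E[Z_3] = 4/5·E[Z_2] = 64/125
E[Z_4] = 4/5·E[Z_3] = 256/625


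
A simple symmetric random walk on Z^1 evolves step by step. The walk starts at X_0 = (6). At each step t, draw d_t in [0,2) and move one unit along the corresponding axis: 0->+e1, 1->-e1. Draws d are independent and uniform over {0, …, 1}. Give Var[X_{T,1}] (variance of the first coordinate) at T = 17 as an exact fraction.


17

Outcome values over d=0..1: [1, -1]
Σy = 0, Σy² = 2, M = 2
μ = 0/2 = 0,  σ² = 2/2 − (0)² = 1
Independent increments: Var[X_17] = 17·σ² = 17·(1) = 17


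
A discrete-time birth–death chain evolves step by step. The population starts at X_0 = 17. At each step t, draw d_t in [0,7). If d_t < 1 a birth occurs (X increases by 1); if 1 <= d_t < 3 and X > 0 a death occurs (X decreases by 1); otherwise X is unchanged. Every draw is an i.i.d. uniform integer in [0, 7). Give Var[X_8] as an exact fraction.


X can drop by at most 1 per step and X_0 = 17 > T = 8, so X_t >= 17 − t >= 9 > 0 for every t <= 8: the floor at 0 (the 'and X > 0' condition) never binds. Hence X_8 = X_0 + Σ_{t<8} Y_t with i.i.d. increments Y_t = y(d_t) ∈ {+1, −1, 0}.
Outcome values over d=0..6: [1, -1, -1, 0, 0, 0, 0]
Σy = -1, Σy² = 3, M = 7
μ = -1/7 = -1/7,  σ² = 3/7 − (-1/7)² = 20/49
Independent increments: Var[X_8] = 8·σ² = 8·(20/49) = 160/49

160/49


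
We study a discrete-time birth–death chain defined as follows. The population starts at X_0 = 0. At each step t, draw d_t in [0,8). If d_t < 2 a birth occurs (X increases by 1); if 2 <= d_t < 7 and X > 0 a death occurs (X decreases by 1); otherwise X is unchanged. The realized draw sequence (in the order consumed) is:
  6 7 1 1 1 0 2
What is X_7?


3

t=0: X=0, d=6 → hold, X_1=0
t=1: X=0, d=7 → hold, X_2=0
t=2: X=0, d=1 → birth, X_3=1
t=3: X=1, d=1 → birth, X_4=2
t=4: X=2, d=1 → birth, X_5=3
t=5: X=3, d=0 → birth, X_6=4
t=6: X=4, d=2 → death, X_7=3


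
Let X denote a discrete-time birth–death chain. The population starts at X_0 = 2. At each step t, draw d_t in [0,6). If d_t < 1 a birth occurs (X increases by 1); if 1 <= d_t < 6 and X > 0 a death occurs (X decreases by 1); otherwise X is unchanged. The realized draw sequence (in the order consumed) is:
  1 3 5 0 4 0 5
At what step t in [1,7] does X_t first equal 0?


2

t=0: X=2, d=1 → death, X_1=1
t=1: X=1, d=3 → death, X_2=0
t=2: X=0, d=5 → hold, X_3=0
t=3: X=0, d=0 → birth, X_4=1
t=4: X=1, d=4 → death, X_5=0
t=5: X=0, d=0 → birth, X_6=1
t=6: X=1, d=5 → death, X_7=0


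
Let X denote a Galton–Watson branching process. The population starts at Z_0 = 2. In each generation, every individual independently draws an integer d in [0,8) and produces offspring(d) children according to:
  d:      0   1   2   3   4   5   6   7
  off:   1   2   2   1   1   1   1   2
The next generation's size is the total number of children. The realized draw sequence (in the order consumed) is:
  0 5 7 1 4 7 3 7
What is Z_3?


6

gen 0: Z_0=2, draws=[0, 5], offspring=[1, 1], Z_1=2
gen 1: Z_1=2, draws=[7, 1], offspring=[2, 2], Z_2=4
gen 2: Z_2=4, draws=[4, 7, 3, 7], offspring=[1, 2, 1, 2], Z_3=6


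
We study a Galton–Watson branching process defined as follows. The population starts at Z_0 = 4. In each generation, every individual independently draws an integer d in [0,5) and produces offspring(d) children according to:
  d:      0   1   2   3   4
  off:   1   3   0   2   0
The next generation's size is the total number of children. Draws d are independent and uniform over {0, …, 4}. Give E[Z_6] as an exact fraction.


Outcome values over d=0..4: [1, 3, 0, 2, 0]
Σy = 6, Σy² = 14, M = 5
μ = 6/5 = 6/5,  σ² = 14/5 − (6/5)² = 34/25
E[Z_0] = 4
E[Z_1] = 6/5·E[Z_0] = 24/5
E[Z_2] = 6/5·E[Z_1] = 144/25
E[Z_3] = 6/5·E[Z_2] = 864/125
E[Z_4] = 6/5·E[Z_3] = 5184/625
E[Z_5] = 6/5·E[Z_4] = 31104/3125
E[Z_6] = 6/5·E[Z_5] = 186624/15625

186624/15625


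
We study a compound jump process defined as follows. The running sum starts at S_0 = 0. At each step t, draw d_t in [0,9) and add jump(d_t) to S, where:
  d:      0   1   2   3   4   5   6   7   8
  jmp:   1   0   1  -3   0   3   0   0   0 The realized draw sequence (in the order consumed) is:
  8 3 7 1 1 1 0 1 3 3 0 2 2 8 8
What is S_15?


-5

t=0: S=0, d=8, jump=0, S_1=0
t=1: S=0, d=3, jump=-3, S_2=-3
t=2: S=-3, d=7, jump=0, S_3=-3
t=3: S=-3, d=1, jump=0, S_4=-3
t=4: S=-3, d=1, jump=0, S_5=-3
t=5: S=-3, d=1, jump=0, S_6=-3
t=6: S=-3, d=0, jump=1, S_7=-2
t=7: S=-2, d=1, jump=0, S_8=-2
t=8: S=-2, d=3, jump=-3, S_9=-5
t=9: S=-5, d=3, jump=-3, S_10=-8
t=10: S=-8, d=0, jump=1, S_11=-7
t=11: S=-7, d=2, jump=1, S_12=-6
t=12: S=-6, d=2, jump=1, S_13=-5
t=13: S=-5, d=8, jump=0, S_14=-5
t=14: S=-5, d=8, jump=0, S_15=-5


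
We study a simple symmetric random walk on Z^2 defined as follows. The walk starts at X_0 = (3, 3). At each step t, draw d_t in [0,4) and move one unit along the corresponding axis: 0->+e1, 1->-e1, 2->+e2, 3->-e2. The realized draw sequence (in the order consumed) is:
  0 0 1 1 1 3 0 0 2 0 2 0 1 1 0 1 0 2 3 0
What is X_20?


t=0: X=(3, 3), d=0 → +e1, X_1=(4, 3)
t=1: X=(4, 3), d=0 → +e1, X_2=(5, 3)
t=2: X=(5, 3), d=1 → -e1, X_3=(4, 3)
t=3: X=(4, 3), d=1 → -e1, X_4=(3, 3)
t=4: X=(3, 3), d=1 → -e1, X_5=(2, 3)
t=5: X=(2, 3), d=3 → -e2, X_6=(2, 2)
t=6: X=(2, 2), d=0 → +e1, X_7=(3, 2)
t=7: X=(3, 2), d=0 → +e1, X_8=(4, 2)
t=8: X=(4, 2), d=2 → +e2, X_9=(4, 3)
t=9: X=(4, 3), d=0 → +e1, X_10=(5, 3)
t=10: X=(5, 3), d=2 → +e2, X_11=(5, 4)
t=11: X=(5, 4), d=0 → +e1, X_12=(6, 4)
t=12: X=(6, 4), d=1 → -e1, X_13=(5, 4)
t=13: X=(5, 4), d=1 → -e1, X_14=(4, 4)
t=14: X=(4, 4), d=0 → +e1, X_15=(5, 4)
t=15: X=(5, 4), d=1 → -e1, X_16=(4, 4)
t=16: X=(4, 4), d=0 → +e1, X_17=(5, 4)
t=17: X=(5, 4), d=2 → +e2, X_18=(5, 5)
t=18: X=(5, 5), d=3 → -e2, X_19=(5, 4)
t=19: X=(5, 4), d=0 → +e1, X_20=(6, 4)

(6, 4)


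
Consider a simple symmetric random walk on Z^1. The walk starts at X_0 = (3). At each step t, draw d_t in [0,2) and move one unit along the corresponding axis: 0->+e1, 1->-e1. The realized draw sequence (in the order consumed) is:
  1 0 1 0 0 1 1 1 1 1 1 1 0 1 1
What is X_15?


t=0: X=(3), d=1 → -e1, X_1=(2)
t=1: X=(2), d=0 → +e1, X_2=(3)
t=2: X=(3), d=1 → -e1, X_3=(2)
t=3: X=(2), d=0 → +e1, X_4=(3)
t=4: X=(3), d=0 → +e1, X_5=(4)
t=5: X=(4), d=1 → -e1, X_6=(3)
t=6: X=(3), d=1 → -e1, X_7=(2)
t=7: X=(2), d=1 → -e1, X_8=(1)
t=8: X=(1), d=1 → -e1, X_9=(0)
t=9: X=(0), d=1 → -e1, X_10=(-1)
t=10: X=(-1), d=1 → -e1, X_11=(-2)
t=11: X=(-2), d=1 → -e1, X_12=(-3)
t=12: X=(-3), d=0 → +e1, X_13=(-2)
t=13: X=(-2), d=1 → -e1, X_14=(-3)
t=14: X=(-3), d=1 → -e1, X_15=(-4)

(-4)


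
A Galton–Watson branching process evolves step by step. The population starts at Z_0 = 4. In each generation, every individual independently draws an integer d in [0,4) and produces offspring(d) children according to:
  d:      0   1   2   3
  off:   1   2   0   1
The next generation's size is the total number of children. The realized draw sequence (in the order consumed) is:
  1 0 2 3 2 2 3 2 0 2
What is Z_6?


0

gen 0: Z_0=4, draws=[1, 0, 2, 3], offspring=[2, 1, 0, 1], Z_1=4
gen 1: Z_1=4, draws=[2, 2, 3, 2], offspring=[0, 0, 1, 0], Z_2=1
gen 2: Z_2=1, draws=[0], offspring=[1], Z_3=1
gen 3: Z_3=1, draws=[2], offspring=[0], Z_4=0
gen 4: Z_4=0, draws=[], offspring=[], Z_5=0
gen 5: Z_5=0, draws=[], offspring=[], Z_6=0


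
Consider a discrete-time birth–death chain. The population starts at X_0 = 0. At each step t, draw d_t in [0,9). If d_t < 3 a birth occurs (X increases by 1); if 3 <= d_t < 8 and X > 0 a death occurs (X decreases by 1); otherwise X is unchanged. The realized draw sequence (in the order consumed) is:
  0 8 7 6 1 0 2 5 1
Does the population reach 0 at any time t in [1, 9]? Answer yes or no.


yes

t=0: X=0, d=0 → birth, X_1=1
t=1: X=1, d=8 → hold, X_2=1
t=2: X=1, d=7 → death, X_3=0
t=3: X=0, d=6 → hold, X_4=0
t=4: X=0, d=1 → birth, X_5=1
t=5: X=1, d=0 → birth, X_6=2
t=6: X=2, d=2 → birth, X_7=3
t=7: X=3, d=5 → death, X_8=2
t=8: X=2, d=1 → birth, X_9=3


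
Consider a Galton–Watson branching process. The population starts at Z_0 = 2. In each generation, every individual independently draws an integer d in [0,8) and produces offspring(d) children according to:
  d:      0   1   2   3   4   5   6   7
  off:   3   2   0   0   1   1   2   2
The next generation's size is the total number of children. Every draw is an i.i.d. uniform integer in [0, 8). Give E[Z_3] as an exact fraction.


Outcome values over d=0..7: [3, 2, 0, 0, 1, 1, 2, 2]
Σy = 11, Σy² = 23, M = 8
μ = 11/8 = 11/8,  σ² = 23/8 − (11/8)² = 63/64
E[Z_0] = 2
E[Z_1] = 11/8·E[Z_0] = 11/4
E[Z_2] = 11/8·E[Z_1] = 121/32
E[Z_3] = 11/8·E[Z_2] = 1331/256

1331/256


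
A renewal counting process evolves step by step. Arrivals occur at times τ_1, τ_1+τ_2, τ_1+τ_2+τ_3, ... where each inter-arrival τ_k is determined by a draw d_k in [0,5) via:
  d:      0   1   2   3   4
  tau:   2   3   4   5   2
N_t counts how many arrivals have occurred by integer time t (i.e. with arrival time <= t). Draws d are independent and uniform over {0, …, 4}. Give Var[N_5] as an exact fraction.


136/625

Inter-arrival values over d=0..4: [2, 3, 4, 5, 2]
Each d has probability 1/5, so the pmf of τ is: f(2) = 2/5, f(3) = 1/5, f(4) = 1/5, f(5) = 1/5
Let p_n(j) = P(N_n = j), with p_0 = [1]. Condition on τ_1: p_n(0) = P(τ > n), and for j >= 1, p_n(j) = Σ_{k<=n} f(k)·p_{n−k}(j−1)
p_1 = [1]  (j = 0)
p_2 = [3/5, 2/5]  (j = 0..1)
p_3 = [2/5, 3/5]  (j = 0..1)
p_4 = [1/5, 16/25, 4/25]  (j = 0..2)
p_5 = [0, 17/25, 8/25]  (j = 0..2)
E[N_5] = Σ j·p_5(j) = 33/25;  E[N_5²] = Σ j²·p_5(j) = 49/25
Var[N_5] = 49/25 − (33/25)² = 136/625


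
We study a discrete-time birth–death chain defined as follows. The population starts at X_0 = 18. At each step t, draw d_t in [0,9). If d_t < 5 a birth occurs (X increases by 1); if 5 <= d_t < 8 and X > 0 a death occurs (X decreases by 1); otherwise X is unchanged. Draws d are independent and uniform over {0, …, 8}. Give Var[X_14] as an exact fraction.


952/81

X can drop by at most 1 per step and X_0 = 18 > T = 14, so X_t >= 18 − t >= 4 > 0 for every t <= 14: the floor at 0 (the 'and X > 0' condition) never binds. Hence X_14 = X_0 + Σ_{t<14} Y_t with i.i.d. increments Y_t = y(d_t) ∈ {+1, −1, 0}.
Outcome values over d=0..8: [1, 1, 1, 1, 1, -1, -1, -1, 0]
Σy = 2, Σy² = 8, M = 9
μ = 2/9 = 2/9,  σ² = 8/9 − (2/9)² = 68/81
Independent increments: Var[X_14] = 14·σ² = 14·(68/81) = 952/81


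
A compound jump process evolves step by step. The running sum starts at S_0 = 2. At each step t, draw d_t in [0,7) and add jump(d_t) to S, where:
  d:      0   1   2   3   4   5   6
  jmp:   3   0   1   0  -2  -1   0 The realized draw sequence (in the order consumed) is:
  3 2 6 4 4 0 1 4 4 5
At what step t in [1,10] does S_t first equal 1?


t=0: S=2, d=3, jump=0, S_1=2
t=1: S=2, d=2, jump=1, S_2=3
t=2: S=3, d=6, jump=0, S_3=3
t=3: S=3, d=4, jump=-2, S_4=1
t=4: S=1, d=4, jump=-2, S_5=-1
t=5: S=-1, d=0, jump=3, S_6=2
t=6: S=2, d=1, jump=0, S_7=2
t=7: S=2, d=4, jump=-2, S_8=0
t=8: S=0, d=4, jump=-2, S_9=-2
t=9: S=-2, d=5, jump=-1, S_10=-3

4


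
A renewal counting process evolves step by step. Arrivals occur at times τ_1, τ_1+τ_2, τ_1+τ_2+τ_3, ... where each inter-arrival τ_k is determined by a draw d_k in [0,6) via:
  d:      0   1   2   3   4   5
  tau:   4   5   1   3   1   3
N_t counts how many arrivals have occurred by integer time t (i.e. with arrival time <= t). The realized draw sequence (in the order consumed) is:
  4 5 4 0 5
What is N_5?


3

draw d_1=4: τ_1=1, arrival time A_1=1
draw d_2=5: τ_2=3, arrival time A_2=4
draw d_3=4: τ_3=1, arrival time A_3=5
draw d_4=0: τ_4=4, arrival time A_4=9
draw d_5=5: τ_5=3, arrival time A_5=12
N_t over t=0..5: 0:0 1:1 2:1 3:1 4:2 5:3


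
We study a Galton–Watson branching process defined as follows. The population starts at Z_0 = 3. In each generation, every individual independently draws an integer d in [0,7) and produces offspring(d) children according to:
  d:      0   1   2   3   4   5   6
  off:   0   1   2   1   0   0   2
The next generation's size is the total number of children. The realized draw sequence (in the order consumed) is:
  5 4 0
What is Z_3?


0

gen 0: Z_0=3, draws=[5, 4, 0], offspring=[0, 0, 0], Z_1=0
gen 1: Z_1=0, draws=[], offspring=[], Z_2=0
gen 2: Z_2=0, draws=[], offspring=[], Z_3=0


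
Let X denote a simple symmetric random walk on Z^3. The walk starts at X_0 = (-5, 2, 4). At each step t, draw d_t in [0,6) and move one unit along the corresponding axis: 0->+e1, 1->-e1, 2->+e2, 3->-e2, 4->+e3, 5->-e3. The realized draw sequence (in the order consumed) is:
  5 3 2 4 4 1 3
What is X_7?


t=0: X=(-5, 2, 4), d=5 → -e3, X_1=(-5, 2, 3)
t=1: X=(-5, 2, 3), d=3 → -e2, X_2=(-5, 1, 3)
t=2: X=(-5, 1, 3), d=2 → +e2, X_3=(-5, 2, 3)
t=3: X=(-5, 2, 3), d=4 → +e3, X_4=(-5, 2, 4)
t=4: X=(-5, 2, 4), d=4 → +e3, X_5=(-5, 2, 5)
t=5: X=(-5, 2, 5), d=1 → -e1, X_6=(-6, 2, 5)
t=6: X=(-6, 2, 5), d=3 → -e2, X_7=(-6, 1, 5)

(-6, 1, 5)


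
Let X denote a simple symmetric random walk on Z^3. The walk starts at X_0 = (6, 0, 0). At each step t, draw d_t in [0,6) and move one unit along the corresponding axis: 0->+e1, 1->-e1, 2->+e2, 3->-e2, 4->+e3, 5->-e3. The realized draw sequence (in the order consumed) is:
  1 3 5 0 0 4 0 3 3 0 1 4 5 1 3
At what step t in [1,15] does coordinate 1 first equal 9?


t=0: X=(6, 0, 0), d=1 → -e1, X_1=(5, 0, 0)
t=1: X=(5, 0, 0), d=3 → -e2, X_2=(5, -1, 0)
t=2: X=(5, -1, 0), d=5 → -e3, X_3=(5, -1, -1)
t=3: X=(5, -1, -1), d=0 → +e1, X_4=(6, -1, -1)
t=4: X=(6, -1, -1), d=0 → +e1, X_5=(7, -1, -1)
t=5: X=(7, -1, -1), d=4 → +e3, X_6=(7, -1, 0)
t=6: X=(7, -1, 0), d=0 → +e1, X_7=(8, -1, 0)
t=7: X=(8, -1, 0), d=3 → -e2, X_8=(8, -2, 0)
t=8: X=(8, -2, 0), d=3 → -e2, X_9=(8, -3, 0)
t=9: X=(8, -3, 0), d=0 → +e1, X_10=(9, -3, 0)
t=10: X=(9, -3, 0), d=1 → -e1, X_11=(8, -3, 0)
t=11: X=(8, -3, 0), d=4 → +e3, X_12=(8, -3, 1)
t=12: X=(8, -3, 1), d=5 → -e3, X_13=(8, -3, 0)
t=13: X=(8, -3, 0), d=1 → -e1, X_14=(7, -3, 0)
t=14: X=(7, -3, 0), d=3 → -e2, X_15=(7, -4, 0)

10


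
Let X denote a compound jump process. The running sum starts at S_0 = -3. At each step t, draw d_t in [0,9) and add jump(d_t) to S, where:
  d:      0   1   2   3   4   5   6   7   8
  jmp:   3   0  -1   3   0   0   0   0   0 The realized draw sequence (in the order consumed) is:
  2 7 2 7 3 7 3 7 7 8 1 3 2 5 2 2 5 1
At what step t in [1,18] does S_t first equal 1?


t=0: S=-3, d=2, jump=-1, S_1=-4
t=1: S=-4, d=7, jump=0, S_2=-4
t=2: S=-4, d=2, jump=-1, S_3=-5
t=3: S=-5, d=7, jump=0, S_4=-5
t=4: S=-5, d=3, jump=3, S_5=-2
t=5: S=-2, d=7, jump=0, S_6=-2
t=6: S=-2, d=3, jump=3, S_7=1
t=7: S=1, d=7, jump=0, S_8=1
t=8: S=1, d=7, jump=0, S_9=1
t=9: S=1, d=8, jump=0, S_10=1
t=10: S=1, d=1, jump=0, S_11=1
t=11: S=1, d=3, jump=3, S_12=4
t=12: S=4, d=2, jump=-1, S_13=3
t=13: S=3, d=5, jump=0, S_14=3
t=14: S=3, d=2, jump=-1, S_15=2
t=15: S=2, d=2, jump=-1, S_16=1
t=16: S=1, d=5, jump=0, S_17=1
t=17: S=1, d=1, jump=0, S_18=1

7


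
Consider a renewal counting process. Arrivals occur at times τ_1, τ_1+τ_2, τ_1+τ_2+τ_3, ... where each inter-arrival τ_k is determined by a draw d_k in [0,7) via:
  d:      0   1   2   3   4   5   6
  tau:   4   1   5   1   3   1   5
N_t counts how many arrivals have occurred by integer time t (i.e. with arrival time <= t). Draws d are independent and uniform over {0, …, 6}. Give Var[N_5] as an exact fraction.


Inter-arrival values over d=0..6: [4, 1, 5, 1, 3, 1, 5]
Each d has probability 1/7, so the pmf of τ is: f(1) = 3/7, f(3) = 1/7, f(4) = 1/7, f(5) = 2/7
Let p_n(j) = P(N_n = j), with p_0 = [1]. Condition on τ_1: p_n(0) = P(τ > n), and for j >= 1, p_n(j) = Σ_{k<=n} f(k)·p_{n−k}(j−1)
p_1 = [4/7, 3/7]  (j = 0..1)
p_2 = [4/7, 12/49, 9/49]  (j = 0..2)
p_3 = [3/7, 19/49, 36/343, 27/343]  (j = 0..3)
p_4 = [2/7, 20/49, 78/343, 108/2401, 81/2401]  (j = 0..4)
p_5 = [0, 4/7, 93/343, 297/2401, 324/16807, 243/16807]  (j = 0..5)
E[N_5] = Σ j·p_5(j) = 27466/16807;  E[N_5²] = Σ j²·p_5(j) = 57802/16807
Var[N_5] = 57802/16807 − (27466/16807)² = 217097058/282475249

217097058/282475249


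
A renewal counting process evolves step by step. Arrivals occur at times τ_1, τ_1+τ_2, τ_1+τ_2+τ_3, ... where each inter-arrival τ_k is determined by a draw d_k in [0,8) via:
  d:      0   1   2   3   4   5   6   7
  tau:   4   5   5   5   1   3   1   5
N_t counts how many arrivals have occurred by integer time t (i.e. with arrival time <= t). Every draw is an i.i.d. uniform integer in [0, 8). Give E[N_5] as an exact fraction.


Inter-arrival values over d=0..7: [4, 5, 5, 5, 1, 3, 1, 5]
Each d has probability 1/8, so the pmf of τ is: f(1) = 1/4, f(3) = 1/8, f(4) = 1/8, f(5) = 1/2
Renewal equation for m(n) = E[N_n]: condition on τ_1 = k (if k <= n, one arrival plus a fresh copy on the remaining n−k steps): m(n) = F(n) + Σ_{k<=n} f(k)·m(n−k), where F(n) = P(τ <= n) and m(0) = 0
m(1) = F(1) = 1/4
m(2) = F(2) + f(1)·m(1) = 1/4 + 1/4·1/4 = 5/16
m(3) = F(3) + f(1)·m(2) = 3/8 + 1/4·5/16 = 29/64
m(4) = F(4) + f(1)·m(3) + f(3)·m(1) = 1/2 + 1/4·29/64 + 1/8·1/4 = 165/256
m(5) = F(5) + f(1)·m(4) + f(3)·m(2) + f(4)·m(1) = 1 + 1/4·165/256 + 1/8·5/16 + 1/8·1/4 = 1261/1024
E[N_5] = m(5) = 1261/1024

1261/1024


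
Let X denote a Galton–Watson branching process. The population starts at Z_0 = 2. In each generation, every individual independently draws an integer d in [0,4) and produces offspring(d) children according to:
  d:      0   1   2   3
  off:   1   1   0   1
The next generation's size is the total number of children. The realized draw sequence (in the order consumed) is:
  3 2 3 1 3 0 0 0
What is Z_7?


1

gen 0: Z_0=2, draws=[3, 2], offspring=[1, 0], Z_1=1
gen 1: Z_1=1, draws=[3], offspring=[1], Z_2=1
gen 2: Z_2=1, draws=[1], offspring=[1], Z_3=1
gen 3: Z_3=1, draws=[3], offspring=[1], Z_4=1
gen 4: Z_4=1, draws=[0], offspring=[1], Z_5=1
gen 5: Z_5=1, draws=[0], offspring=[1], Z_6=1
gen 6: Z_6=1, draws=[0], offspring=[1], Z_7=1


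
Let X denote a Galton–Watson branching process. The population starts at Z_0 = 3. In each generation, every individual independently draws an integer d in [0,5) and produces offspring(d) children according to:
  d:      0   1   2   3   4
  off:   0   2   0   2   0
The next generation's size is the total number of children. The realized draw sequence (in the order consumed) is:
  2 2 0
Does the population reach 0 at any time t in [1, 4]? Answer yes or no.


gen 0: Z_0=3, draws=[2, 2, 0], offspring=[0, 0, 0], Z_1=0
gen 1: Z_1=0, draws=[], offspring=[], Z_2=0
gen 2: Z_2=0, draws=[], offspring=[], Z_3=0
gen 3: Z_3=0, draws=[], offspring=[], Z_4=0

yes


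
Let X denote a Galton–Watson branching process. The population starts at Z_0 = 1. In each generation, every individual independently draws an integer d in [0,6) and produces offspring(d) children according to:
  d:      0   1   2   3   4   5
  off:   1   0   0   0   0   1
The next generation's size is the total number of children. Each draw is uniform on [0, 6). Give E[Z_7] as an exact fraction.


1/2187

Outcome values over d=0..5: [1, 0, 0, 0, 0, 1]
Σy = 2, Σy² = 2, M = 6
μ = 2/6 = 1/3,  σ² = 2/6 − (1/3)² = 2/9
E[Z_0] = 1
E[Z_1] = 1/3·E[Z_0] = 1/3
E[Z_2] = 1/3·E[Z_1] = 1/9
E[Z_3] = 1/3·E[Z_2] = 1/27
E[Z_4] = 1/3·E[Z_3] = 1/81
E[Z_5] = 1/3·E[Z_4] = 1/243
E[Z_6] = 1/3·E[Z_5] = 1/729
E[Z_7] = 1/3·E[Z_6] = 1/2187


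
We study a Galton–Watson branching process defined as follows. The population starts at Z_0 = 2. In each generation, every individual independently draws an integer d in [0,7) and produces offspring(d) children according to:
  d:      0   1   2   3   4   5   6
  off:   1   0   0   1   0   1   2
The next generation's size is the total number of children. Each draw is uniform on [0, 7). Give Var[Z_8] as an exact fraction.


10076580000000/33232930569601

Outcome values over d=0..6: [1, 0, 0, 1, 0, 1, 2]
Σy = 5, Σy² = 7, M = 7
μ = 5/7 = 5/7,  σ² = 7/7 − (5/7)² = 24/49
V_0 = 0, E_0 = 2
V_1 = 24/49·E_0 + (5/7)²·V_0 = 48/49;  E_1 = 10/7
V_2 = 24/49·E_1 + (5/7)²·V_1 = 2880/2401;  E_2 = 50/49
V_3 = 24/49·E_2 + (5/7)²·V_2 = 130800/117649;  E_3 = 250/343
V_4 = 24/49·E_3 + (5/7)²·V_3 = 5328000/5764801;  E_4 = 1250/2401
V_5 = 24/49·E_4 + (5/7)²·V_4 = 205230000/282475249;  E_5 = 6250/16807
V_6 = 24/49·E_5 + (5/7)²·V_5 = 7651800000/13841287201;  E_6 = 31250/117649
V_7 = 24/49·E_6 + (5/7)²·V_6 = 279531750000/678223072849;  E_7 = 156250/823543
V_8 = 24/49·E_7 + (5/7)²·V_7 = 10076580000000/33232930569601;  E_8 = 781250/5764801


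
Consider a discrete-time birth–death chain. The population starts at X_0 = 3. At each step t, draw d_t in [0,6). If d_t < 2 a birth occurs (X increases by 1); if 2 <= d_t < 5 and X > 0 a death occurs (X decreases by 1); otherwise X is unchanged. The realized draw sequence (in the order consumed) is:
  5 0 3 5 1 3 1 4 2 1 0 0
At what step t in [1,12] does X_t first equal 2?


9

t=0: X=3, d=5 → hold, X_1=3
t=1: X=3, d=0 → birth, X_2=4
t=2: X=4, d=3 → death, X_3=3
t=3: X=3, d=5 → hold, X_4=3
t=4: X=3, d=1 → birth, X_5=4
t=5: X=4, d=3 → death, X_6=3
t=6: X=3, d=1 → birth, X_7=4
t=7: X=4, d=4 → death, X_8=3
t=8: X=3, d=2 → death, X_9=2
t=9: X=2, d=1 → birth, X_10=3
t=10: X=3, d=0 → birth, X_11=4
t=11: X=4, d=0 → birth, X_12=5


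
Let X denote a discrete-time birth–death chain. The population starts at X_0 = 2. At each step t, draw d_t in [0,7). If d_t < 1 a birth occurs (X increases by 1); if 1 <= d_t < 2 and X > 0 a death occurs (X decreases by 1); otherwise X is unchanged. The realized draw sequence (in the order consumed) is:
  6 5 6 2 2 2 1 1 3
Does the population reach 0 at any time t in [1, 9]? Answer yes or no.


yes

t=0: X=2, d=6 → hold, X_1=2
t=1: X=2, d=5 → hold, X_2=2
t=2: X=2, d=6 → hold, X_3=2
t=3: X=2, d=2 → hold, X_4=2
t=4: X=2, d=2 → hold, X_5=2
t=5: X=2, d=2 → hold, X_6=2
t=6: X=2, d=1 → death, X_7=1
t=7: X=1, d=1 → death, X_8=0
t=8: X=0, d=3 → hold, X_9=0


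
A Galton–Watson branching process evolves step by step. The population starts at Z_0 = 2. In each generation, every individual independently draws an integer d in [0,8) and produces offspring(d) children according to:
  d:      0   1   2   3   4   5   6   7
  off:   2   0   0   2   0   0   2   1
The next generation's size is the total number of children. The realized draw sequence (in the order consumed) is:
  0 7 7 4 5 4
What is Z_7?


0

gen 0: Z_0=2, draws=[0, 7], offspring=[2, 1], Z_1=3
gen 1: Z_1=3, draws=[7, 4, 5], offspring=[1, 0, 0], Z_2=1
gen 2: Z_2=1, draws=[4], offspring=[0], Z_3=0
gen 3: Z_3=0, draws=[], offspring=[], Z_4=0
gen 4: Z_4=0, draws=[], offspring=[], Z_5=0
gen 5: Z_5=0, draws=[], offspring=[], Z_6=0
gen 6: Z_6=0, draws=[], offspring=[], Z_7=0


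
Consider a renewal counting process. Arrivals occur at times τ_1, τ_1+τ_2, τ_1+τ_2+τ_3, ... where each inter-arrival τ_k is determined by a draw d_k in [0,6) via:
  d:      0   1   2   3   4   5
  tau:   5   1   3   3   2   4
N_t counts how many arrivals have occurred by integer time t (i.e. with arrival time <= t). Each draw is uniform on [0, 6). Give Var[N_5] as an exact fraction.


Inter-arrival values over d=0..5: [5, 1, 3, 3, 2, 4]
Each d has probability 1/6, so the pmf of τ is: f(1) = 1/6, f(2) = 1/6, f(3) = 1/3, f(4) = 1/6, f(5) = 1/6
Let p_n(j) = P(N_n = j), with p_0 = [1]. Condition on τ_1: p_n(0) = P(τ > n), and for j >= 1, p_n(j) = Σ_{k<=n} f(k)·p_{n−k}(j−1)
p_1 = [5/6, 1/6]  (j = 0..1)
p_2 = [2/3, 11/36, 1/36]  (j = 0..2)
p_3 = [1/3, 7/12, 17/216, 1/216]  (j = 0..3)
p_4 = [1/6, 11/18, 11/54, 23/1296, 1/1296]  (j = 0..4)
p_5 = [0, 11/18, 71/216, 73/1296, 29/7776, 1/7776]  (j = 0..5)
E[N_5] = Σ j·p_5(j) = 11299/7776;  E[N_5²] = Σ j²·p_5(j) = 6469/2592
Var[N_5] = 6469/2592 − (11299/7776)² = 23241431/60466176

23241431/60466176


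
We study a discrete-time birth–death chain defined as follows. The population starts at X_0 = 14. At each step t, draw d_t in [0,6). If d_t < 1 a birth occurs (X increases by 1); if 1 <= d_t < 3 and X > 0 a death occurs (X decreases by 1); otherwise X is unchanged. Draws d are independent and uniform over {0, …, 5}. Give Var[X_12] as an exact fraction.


X can drop by at most 1 per step and X_0 = 14 > T = 12, so X_t >= 14 − t >= 2 > 0 for every t <= 12: the floor at 0 (the 'and X > 0' condition) never binds. Hence X_12 = X_0 + Σ_{t<12} Y_t with i.i.d. increments Y_t = y(d_t) ∈ {+1, −1, 0}.
Outcome values over d=0..5: [1, -1, -1, 0, 0, 0]
Σy = -1, Σy² = 3, M = 6
μ = -1/6 = -1/6,  σ² = 3/6 − (-1/6)² = 17/36
Independent increments: Var[X_12] = 12·σ² = 12·(17/36) = 17/3

17/3


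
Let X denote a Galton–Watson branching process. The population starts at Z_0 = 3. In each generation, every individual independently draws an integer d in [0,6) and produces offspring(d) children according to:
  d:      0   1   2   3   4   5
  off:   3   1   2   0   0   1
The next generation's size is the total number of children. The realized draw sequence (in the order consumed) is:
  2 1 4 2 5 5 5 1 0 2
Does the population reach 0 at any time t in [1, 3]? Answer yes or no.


no

gen 0: Z_0=3, draws=[2, 1, 4], offspring=[2, 1, 0], Z_1=3
gen 1: Z_1=3, draws=[2, 5, 5], offspring=[2, 1, 1], Z_2=4
gen 2: Z_2=4, draws=[5, 1, 0, 2], offspring=[1, 1, 3, 2], Z_3=7


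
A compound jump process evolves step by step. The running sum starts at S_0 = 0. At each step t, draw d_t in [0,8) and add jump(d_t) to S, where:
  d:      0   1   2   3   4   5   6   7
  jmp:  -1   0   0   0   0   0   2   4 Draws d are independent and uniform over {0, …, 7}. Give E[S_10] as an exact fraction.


25/4

Outcome values over d=0..7: [-1, 0, 0, 0, 0, 0, 2, 4]
Σy = 5, Σy² = 21, M = 8
μ = 5/8 = 5/8,  σ² = 21/8 − (5/8)² = 143/64
E[S_10] = 0 + 10·(5/8) = 25/4


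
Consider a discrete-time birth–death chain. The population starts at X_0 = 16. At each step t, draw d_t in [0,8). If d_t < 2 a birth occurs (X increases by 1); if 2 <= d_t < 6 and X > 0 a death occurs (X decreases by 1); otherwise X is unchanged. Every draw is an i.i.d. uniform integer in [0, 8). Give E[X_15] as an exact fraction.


X can drop by at most 1 per step and X_0 = 16 > T = 15, so X_t >= 16 − t >= 1 > 0 for every t <= 15: the floor at 0 (the 'and X > 0' condition) never binds. Hence X_15 = X_0 + Σ_{t<15} Y_t with i.i.d. increments Y_t = y(d_t) ∈ {+1, −1, 0}.
Outcome values over d=0..7: [1, 1, -1, -1, -1, -1, 0, 0]
Σy = -2, Σy² = 6, M = 8
μ = -2/8 = -1/4,  σ² = 6/8 − (-1/4)² = 11/16
E[X_15] = 16 + 15·(-1/4) = 49/4

49/4


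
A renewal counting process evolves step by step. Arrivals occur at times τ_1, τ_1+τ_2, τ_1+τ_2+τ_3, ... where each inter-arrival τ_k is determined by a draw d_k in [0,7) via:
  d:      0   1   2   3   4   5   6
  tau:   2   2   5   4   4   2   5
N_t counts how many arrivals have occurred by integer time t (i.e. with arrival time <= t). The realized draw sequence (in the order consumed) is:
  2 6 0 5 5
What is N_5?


1

draw d_1=2: τ_1=5, arrival time A_1=5
draw d_2=6: τ_2=5, arrival time A_2=10
draw d_3=0: τ_3=2, arrival time A_3=12
draw d_4=5: τ_4=2, arrival time A_4=14
draw d_5=5: τ_5=2, arrival time A_5=16
N_t over t=0..5: 0:0 1:0 2:0 3:0 4:0 5:1


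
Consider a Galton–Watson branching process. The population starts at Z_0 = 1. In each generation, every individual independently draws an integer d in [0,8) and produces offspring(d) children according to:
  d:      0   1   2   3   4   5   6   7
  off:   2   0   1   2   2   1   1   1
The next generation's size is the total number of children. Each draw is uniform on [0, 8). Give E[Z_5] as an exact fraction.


Outcome values over d=0..7: [2, 0, 1, 2, 2, 1, 1, 1]
Σy = 10, Σy² = 16, M = 8
μ = 10/8 = 5/4,  σ² = 16/8 − (5/4)² = 7/16
E[Z_0] = 1
E[Z_1] = 5/4·E[Z_0] = 5/4
E[Z_2] = 5/4·E[Z_1] = 25/16
E[Z_3] = 5/4·E[Z_2] = 125/64
E[Z_4] = 5/4·E[Z_3] = 625/256
E[Z_5] = 5/4·E[Z_4] = 3125/1024

3125/1024


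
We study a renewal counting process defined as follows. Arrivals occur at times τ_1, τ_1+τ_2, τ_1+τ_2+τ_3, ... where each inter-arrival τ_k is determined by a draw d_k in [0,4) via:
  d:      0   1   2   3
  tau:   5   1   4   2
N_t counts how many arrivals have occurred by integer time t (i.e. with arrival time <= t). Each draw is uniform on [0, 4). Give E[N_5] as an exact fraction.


1541/1024

Inter-arrival values over d=0..3: [5, 1, 4, 2]
Each d has probability 1/4, so the pmf of τ is: f(1) = 1/4, f(2) = 1/4, f(4) = 1/4, f(5) = 1/4
Renewal equation for m(n) = E[N_n]: condition on τ_1 = k (if k <= n, one arrival plus a fresh copy on the remaining n−k steps): m(n) = F(n) + Σ_{k<=n} f(k)·m(n−k), where F(n) = P(τ <= n) and m(0) = 0
m(1) = F(1) = 1/4
m(2) = F(2) + f(1)·m(1) = 1/2 + 1/4·1/4 = 9/16
m(3) = F(3) + f(1)·m(2) + f(2)·m(1) = 1/2 + 1/4·9/16 + 1/4·1/4 = 45/64
m(4) = F(4) + f(1)·m(3) + f(2)·m(2) = 3/4 + 1/4·45/64 + 1/4·9/16 = 273/256
m(5) = F(5) + f(1)·m(4) + f(2)·m(3) + f(4)·m(1) = 1 + 1/4·273/256 + 1/4·45/64 + 1/4·1/4 = 1541/1024
E[N_5] = m(5) = 1541/1024


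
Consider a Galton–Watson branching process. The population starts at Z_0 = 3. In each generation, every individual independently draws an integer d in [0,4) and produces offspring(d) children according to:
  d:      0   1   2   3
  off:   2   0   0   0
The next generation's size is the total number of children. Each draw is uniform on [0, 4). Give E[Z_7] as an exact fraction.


3/128

Outcome values over d=0..3: [2, 0, 0, 0]
Σy = 2, Σy² = 4, M = 4
μ = 2/4 = 1/2,  σ² = 4/4 − (1/2)² = 3/4
E[Z_0] = 3
E[Z_1] = 1/2·E[Z_0] = 3/2
E[Z_2] = 1/2·E[Z_1] = 3/4
E[Z_3] = 1/2·E[Z_2] = 3/8
E[Z_4] = 1/2·E[Z_3] = 3/16
E[Z_5] = 1/2·E[Z_4] = 3/32
E[Z_6] = 1/2·E[Z_5] = 3/64
E[Z_7] = 1/2·E[Z_6] = 3/128


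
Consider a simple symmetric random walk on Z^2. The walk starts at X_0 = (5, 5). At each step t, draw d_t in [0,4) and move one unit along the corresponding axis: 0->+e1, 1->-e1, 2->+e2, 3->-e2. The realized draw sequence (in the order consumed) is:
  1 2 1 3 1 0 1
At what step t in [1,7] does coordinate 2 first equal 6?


2

t=0: X=(5, 5), d=1 → -e1, X_1=(4, 5)
t=1: X=(4, 5), d=2 → +e2, X_2=(4, 6)
t=2: X=(4, 6), d=1 → -e1, X_3=(3, 6)
t=3: X=(3, 6), d=3 → -e2, X_4=(3, 5)
t=4: X=(3, 5), d=1 → -e1, X_5=(2, 5)
t=5: X=(2, 5), d=0 → +e1, X_6=(3, 5)
t=6: X=(3, 5), d=1 → -e1, X_7=(2, 5)


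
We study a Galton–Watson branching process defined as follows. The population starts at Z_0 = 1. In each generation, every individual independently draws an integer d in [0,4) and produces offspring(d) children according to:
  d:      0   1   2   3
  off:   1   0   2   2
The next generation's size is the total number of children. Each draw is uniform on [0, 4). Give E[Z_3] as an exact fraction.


125/64

Outcome values over d=0..3: [1, 0, 2, 2]
Σy = 5, Σy² = 9, M = 4
μ = 5/4 = 5/4,  σ² = 9/4 − (5/4)² = 11/16
E[Z_0] = 1
E[Z_1] = 5/4·E[Z_0] = 5/4
E[Z_2] = 5/4·E[Z_1] = 25/16
E[Z_3] = 5/4·E[Z_2] = 125/64


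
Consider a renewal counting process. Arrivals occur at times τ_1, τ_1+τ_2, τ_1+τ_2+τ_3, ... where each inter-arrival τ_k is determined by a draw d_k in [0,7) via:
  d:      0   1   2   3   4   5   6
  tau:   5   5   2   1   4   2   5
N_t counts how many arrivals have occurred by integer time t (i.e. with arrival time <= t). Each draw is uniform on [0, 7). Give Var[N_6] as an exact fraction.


6684959840/13841287201

Inter-arrival values over d=0..6: [5, 5, 2, 1, 4, 2, 5]
Each d has probability 1/7, so the pmf of τ is: f(1) = 1/7, f(2) = 2/7, f(4) = 1/7, f(5) = 3/7
Let p_n(j) = P(N_n = j), with p_0 = [1]. Condition on τ_1: p_n(0) = P(τ > n), and for j >= 1, p_n(j) = Σ_{k<=n} f(k)·p_{n−k}(j−1)
p_1 = [6/7, 1/7]  (j = 0..1)
p_2 = [4/7, 20/49, 1/49]  (j = 0..2)
p_3 = [4/7, 16/49, 34/343, 1/343]  (j = 0..3)
p_4 = [3/7, 19/49, 8/49, 48/2401, 1/2401]  (j = 0..4)
p_5 = [0, 38/49, 58/343, 124/2401, 62/16807, 1/16807]  (j = 0..5)
p_6 = [0, 4/7, 117/343, 177/2401, 220/16807, 76/117649, 1/117649]  (j = 0..6)
E[N_6] = Σ j·p_6(j) = 180055/117649;  E[N_6²] = Σ j²·p_6(j) = 332385/117649
Var[N_6] = 332385/117649 − (180055/117649)² = 6684959840/13841287201


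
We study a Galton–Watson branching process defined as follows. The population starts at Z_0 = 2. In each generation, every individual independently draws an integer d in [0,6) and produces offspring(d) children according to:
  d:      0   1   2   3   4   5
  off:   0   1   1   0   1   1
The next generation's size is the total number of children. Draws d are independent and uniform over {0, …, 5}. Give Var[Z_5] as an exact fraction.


Outcome values over d=0..5: [0, 1, 1, 0, 1, 1]
Σy = 4, Σy² = 4, M = 6
μ = 4/6 = 2/3,  σ² = 4/6 − (2/3)² = 2/9
V_0 = 0, E_0 = 2
V_1 = 2/9·E_0 + (2/3)²·V_0 = 4/9;  E_1 = 4/3
V_2 = 2/9·E_1 + (2/3)²·V_1 = 40/81;  E_2 = 8/9
V_3 = 2/9·E_2 + (2/3)²·V_2 = 304/729;  E_3 = 16/27
V_4 = 2/9·E_3 + (2/3)²·V_3 = 2080/6561;  E_4 = 32/81
V_5 = 2/9·E_4 + (2/3)²·V_4 = 13504/59049;  E_5 = 64/243

13504/59049


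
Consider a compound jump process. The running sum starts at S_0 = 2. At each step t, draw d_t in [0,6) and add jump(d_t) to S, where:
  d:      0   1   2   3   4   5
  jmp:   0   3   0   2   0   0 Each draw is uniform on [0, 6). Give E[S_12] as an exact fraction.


12

Outcome values over d=0..5: [0, 3, 0, 2, 0, 0]
Σy = 5, Σy² = 13, M = 6
μ = 5/6 = 5/6,  σ² = 13/6 − (5/6)² = 53/36
E[S_12] = 2 + 12·(5/6) = 12


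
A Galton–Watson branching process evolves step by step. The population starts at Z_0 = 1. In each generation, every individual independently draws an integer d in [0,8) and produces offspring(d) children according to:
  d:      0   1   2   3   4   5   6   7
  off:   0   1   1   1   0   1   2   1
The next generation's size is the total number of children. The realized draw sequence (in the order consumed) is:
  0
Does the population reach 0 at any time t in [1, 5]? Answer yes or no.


yes

gen 0: Z_0=1, draws=[0], offspring=[0], Z_1=0
gen 1: Z_1=0, draws=[], offspring=[], Z_2=0
gen 2: Z_2=0, draws=[], offspring=[], Z_3=0
gen 3: Z_3=0, draws=[], offspring=[], Z_4=0
gen 4: Z_4=0, draws=[], offspring=[], Z_5=0


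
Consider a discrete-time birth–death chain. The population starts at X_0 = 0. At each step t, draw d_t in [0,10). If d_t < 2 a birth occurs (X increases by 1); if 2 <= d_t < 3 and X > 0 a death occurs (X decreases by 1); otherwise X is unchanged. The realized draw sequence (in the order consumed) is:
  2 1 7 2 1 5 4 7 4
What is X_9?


t=0: X=0, d=2 → hold, X_1=0
t=1: X=0, d=1 → birth, X_2=1
t=2: X=1, d=7 → hold, X_3=1
t=3: X=1, d=2 → death, X_4=0
t=4: X=0, d=1 → birth, X_5=1
t=5: X=1, d=5 → hold, X_6=1
t=6: X=1, d=4 → hold, X_7=1
t=7: X=1, d=7 → hold, X_8=1
t=8: X=1, d=4 → hold, X_9=1

1


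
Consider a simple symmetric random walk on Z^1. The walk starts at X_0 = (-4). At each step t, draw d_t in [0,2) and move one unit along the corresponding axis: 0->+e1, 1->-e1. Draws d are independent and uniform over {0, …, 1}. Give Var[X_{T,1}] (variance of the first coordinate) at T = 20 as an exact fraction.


20

Outcome values over d=0..1: [1, -1]
Σy = 0, Σy² = 2, M = 2
μ = 0/2 = 0,  σ² = 2/2 − (0)² = 1
Independent increments: Var[X_20] = 20·σ² = 20·(1) = 20


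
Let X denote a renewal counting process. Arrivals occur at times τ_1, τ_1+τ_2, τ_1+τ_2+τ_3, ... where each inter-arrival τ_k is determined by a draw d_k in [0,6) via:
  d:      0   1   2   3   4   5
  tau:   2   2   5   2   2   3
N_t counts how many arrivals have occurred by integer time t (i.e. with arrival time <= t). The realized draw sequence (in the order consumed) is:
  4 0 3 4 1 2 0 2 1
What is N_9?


draw d_1=4: τ_1=2, arrival time A_1=2
draw d_2=0: τ_2=2, arrival time A_2=4
draw d_3=3: τ_3=2, arrival time A_3=6
draw d_4=4: τ_4=2, arrival time A_4=8
draw d_5=1: τ_5=2, arrival time A_5=10
draw d_6=2: τ_6=5, arrival time A_6=15
draw d_7=0: τ_7=2, arrival time A_7=17
draw d_8=2: τ_8=5, arrival time A_8=22
draw d_9=1: τ_9=2, arrival time A_9=24
N_t over t=0..9: 0:0 1:0 2:1 3:1 4:2 5:2 6:3 7:3 8:4 9:4

4


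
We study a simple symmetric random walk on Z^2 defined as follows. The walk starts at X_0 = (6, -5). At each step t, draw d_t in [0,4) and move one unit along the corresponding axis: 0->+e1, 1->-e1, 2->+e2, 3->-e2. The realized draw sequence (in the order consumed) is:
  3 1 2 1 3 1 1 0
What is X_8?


t=0: X=(6, -5), d=3 → -e2, X_1=(6, -6)
t=1: X=(6, -6), d=1 → -e1, X_2=(5, -6)
t=2: X=(5, -6), d=2 → +e2, X_3=(5, -5)
t=3: X=(5, -5), d=1 → -e1, X_4=(4, -5)
t=4: X=(4, -5), d=3 → -e2, X_5=(4, -6)
t=5: X=(4, -6), d=1 → -e1, X_6=(3, -6)
t=6: X=(3, -6), d=1 → -e1, X_7=(2, -6)
t=7: X=(2, -6), d=0 → +e1, X_8=(3, -6)

(3, -6)
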